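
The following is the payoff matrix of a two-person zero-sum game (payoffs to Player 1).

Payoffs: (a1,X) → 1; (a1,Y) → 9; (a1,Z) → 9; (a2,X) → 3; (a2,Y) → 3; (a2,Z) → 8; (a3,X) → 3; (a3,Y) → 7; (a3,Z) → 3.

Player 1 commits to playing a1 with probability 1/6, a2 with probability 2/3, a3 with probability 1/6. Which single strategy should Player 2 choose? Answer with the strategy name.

If Player 2 plays X, Player 1's expected payoff is (1/6)·1 + (2/3)·3 + (1/6)·3 = 8/3.
If Player 2 plays Y, Player 1's expected payoff is (1/6)·9 + (2/3)·3 + (1/6)·7 = 14/3.
If Player 2 plays Z, Player 1's expected payoff is (1/6)·9 + (2/3)·8 + (1/6)·3 = 22/3.
Player 2 minimizes Player 1's payoff; the smallest is 8/3, so the best response is X.

X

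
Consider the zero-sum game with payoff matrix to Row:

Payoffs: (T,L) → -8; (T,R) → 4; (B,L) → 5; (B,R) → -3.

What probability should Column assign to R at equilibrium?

13/20

Row minima: T → -8, B → -3; maximin = -3.
Column maxima: L → 5, R → 4; minimax = 4.
-3 ≠ 4, so there is no saddle point; optimal play is mixed.
Let Row play T with probability p. Expected payoff against L: (-8)p + 5(1−p) = −13p + 5; against R: 4p + (-3)(1−p) = 7p − 3.
Setting these equal: −13p + 5 = 7p − 3 ⇒ −20p = -8 ⇒ p = 2/5, and the value is (-13)·(2/5) + 5 = -1/5.
For Column: with q = P(L), equating T's and B's payoffs gives −12q + 4 = 8q − 3 ⇒ q = 7/20.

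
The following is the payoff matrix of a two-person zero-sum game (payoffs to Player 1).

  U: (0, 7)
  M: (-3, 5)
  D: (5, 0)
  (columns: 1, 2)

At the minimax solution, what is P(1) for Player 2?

Row minima: U → 0, M → -3, D → 0; maximin = 0.
Column maxima: 1 → 5, 2 → 7; minimax = 5.
0 ≠ 5, so there is no saddle point; optimal play is mixed.
M is strictly dominated by U, so Player 1 never plays it.
On the remaining 2×2 (U, D vs 1, 2):
Let Player 1 play U with probability p. Expected payoff against 1: 0p + 5(1−p) = −5p + 5; against 2: 7p + 0(1−p) = 7p.
Setting these equal: −5p + 5 = 7p ⇒ −12p = -5 ⇒ p = 5/12, and the value is (-5)·(5/12) + 5 = 35/12.
For Player 2: with q = P(1), equating U's and D's payoffs gives −7q + 7 = 5q ⇒ q = 7/12.

7/12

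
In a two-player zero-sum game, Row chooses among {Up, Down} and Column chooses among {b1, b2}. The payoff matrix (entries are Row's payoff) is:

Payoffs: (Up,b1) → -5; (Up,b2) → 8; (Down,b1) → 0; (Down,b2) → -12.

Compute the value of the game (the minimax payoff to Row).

Row minima: Up → -5, Down → -12; maximin = -5.
Column maxima: b1 → 0, b2 → 8; minimax = 0.
-5 ≠ 0, so there is no saddle point; optimal play is mixed.
Let Row play Up with probability p. Expected payoff against b1: (-5)p + 0(1−p) = −5p; against b2: 8p + (-12)(1−p) = 20p − 12.
Setting these equal: −5p = 20p − 12 ⇒ −25p = -12 ⇒ p = 12/25, and the value is (-5)·(12/25) = -12/5.
For Column: with q = P(b1), equating Up's and Down's payoffs gives −13q + 8 = 12q − 12 ⇒ q = 4/5.

-12/5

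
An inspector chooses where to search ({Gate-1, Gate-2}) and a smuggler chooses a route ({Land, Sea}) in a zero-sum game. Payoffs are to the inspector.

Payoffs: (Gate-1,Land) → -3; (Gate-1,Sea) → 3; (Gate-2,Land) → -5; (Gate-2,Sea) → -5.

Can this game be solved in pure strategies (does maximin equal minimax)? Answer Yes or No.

Yes

Row minima: Gate-1 → -3, Gate-2 → -5; maximin = -3.
Column maxima: Land → -3, Sea → 3; minimax = -3.
maximin = minimax = -3, so a saddle point exists.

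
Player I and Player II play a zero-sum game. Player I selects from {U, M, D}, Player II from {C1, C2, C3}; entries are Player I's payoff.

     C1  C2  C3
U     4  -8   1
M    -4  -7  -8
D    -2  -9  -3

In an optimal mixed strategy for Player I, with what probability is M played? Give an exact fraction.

9/10

Row minima: U → -8, M → -8, D → -9; maximin = -8.
Column maxima: C1 → 4, C2 → -7, C3 → 1; minimax = -7.
-8 ≠ -7, so there is no saddle point; optimal play is mixed.
D is strictly dominated by U, so Player I never plays it.
C1 is strictly dominated by C2 (it gives Player I strictly more in every row), so Player II never plays it.
On the remaining 2×2 (U, M vs C2, C3):
Let Player I play U with probability p. Expected payoff against C2: (-8)p + (-7)(1−p) = −p − 7; against C3: 1p + (-8)(1−p) = 9p − 8.
Setting these equal: −p − 7 = 9p − 8 ⇒ −10p = -1 ⇒ p = 1/10, and the value is (-1)·(1/10) − 7 = -71/10.
For Player II: with q = P(C2), equating U's and M's payoffs gives −9q + 1 = q − 8 ⇒ q = 9/10.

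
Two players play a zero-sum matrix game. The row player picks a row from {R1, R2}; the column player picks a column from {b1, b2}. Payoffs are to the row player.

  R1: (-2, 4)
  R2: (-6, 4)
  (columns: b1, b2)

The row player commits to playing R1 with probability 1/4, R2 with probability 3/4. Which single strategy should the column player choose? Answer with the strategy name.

b1

If the column player plays b1, the row player's expected payoff is (1/4)·(-2) + (3/4)·(-6) = -5.
If the column player plays b2, the row player's expected payoff is (1/4)·4 + (3/4)·4 = 4.
The column player minimizes the row player's payoff; the smallest is -5, so the best response is b1.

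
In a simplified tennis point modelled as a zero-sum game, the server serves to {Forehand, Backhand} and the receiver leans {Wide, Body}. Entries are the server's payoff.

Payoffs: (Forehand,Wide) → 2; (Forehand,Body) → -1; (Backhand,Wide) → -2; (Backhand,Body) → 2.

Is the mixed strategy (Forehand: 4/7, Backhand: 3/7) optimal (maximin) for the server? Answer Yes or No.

Yes

Against Wide this mix gives (4/7)·2 + (3/7)·(-2) = 2/7.
Against Body this mix gives (4/7)·(-1) + (3/7)·2 = 2/7.
All of the receiver's active replies (Wide, Body) yield 2/7, and no column does worse for the server. The mix makes the receiver indifferent and guarantees 2/7, so it is optimal.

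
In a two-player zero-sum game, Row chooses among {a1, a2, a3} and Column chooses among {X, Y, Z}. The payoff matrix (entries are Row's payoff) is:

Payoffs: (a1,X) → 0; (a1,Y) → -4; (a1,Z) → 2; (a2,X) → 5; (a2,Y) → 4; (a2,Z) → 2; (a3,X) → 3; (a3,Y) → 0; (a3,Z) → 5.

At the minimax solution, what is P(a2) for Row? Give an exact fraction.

Row minima: a1 → -4, a2 → 2, a3 → 0; maximin = 2.
Column maxima: X → 5, Y → 4, Z → 5; minimax = 4.
2 ≠ 4, so there is no saddle point; optimal play is mixed.
a1 is strictly dominated by a3, so Row never plays it.
X is strictly dominated by Y (it gives Row strictly more in every row), so Column never plays it.
On the remaining 2×2 (a2, a3 vs Y, Z):
Let Row play a2 with probability p. Expected payoff against Y: 4p + 0(1−p) = 4p; against Z: 2p + 5(1−p) = −3p + 5.
Setting these equal: 4p = −3p + 5 ⇒ 7p = 5 ⇒ p = 5/7, and the value is (4)·(5/7) = 20/7.
For Column: with q = P(Y), equating a2's and a3's payoffs gives 2q + 2 = −5q + 5 ⇒ q = 3/7.

5/7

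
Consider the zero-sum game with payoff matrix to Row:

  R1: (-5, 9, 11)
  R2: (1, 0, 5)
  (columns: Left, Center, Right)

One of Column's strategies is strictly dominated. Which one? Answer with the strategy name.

Left holds Row's payoff strictly below Right in every row: -5 < 11, 1 < 5.
So Right is strictly dominated for Column.

Right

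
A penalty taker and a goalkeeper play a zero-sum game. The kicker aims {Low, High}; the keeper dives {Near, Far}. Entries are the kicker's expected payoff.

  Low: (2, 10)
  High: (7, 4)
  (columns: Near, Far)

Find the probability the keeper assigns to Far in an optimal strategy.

Row minima: Low → 2, High → 4; maximin = 4.
Column maxima: Near → 7, Far → 10; minimax = 7.
4 ≠ 7, so there is no saddle point; optimal play is mixed.
Let the kicker play Low with probability p. Expected payoff against Near: 2p + 7(1−p) = −5p + 7; against Far: 10p + 4(1−p) = 6p + 4.
Setting these equal: −5p + 7 = 6p + 4 ⇒ −11p = -3 ⇒ p = 3/11, and the value is (-5)·(3/11) + 7 = 62/11.
For the keeper: with q = P(Near), equating Low's and High's payoffs gives −8q + 10 = 3q + 4 ⇒ q = 6/11.

5/11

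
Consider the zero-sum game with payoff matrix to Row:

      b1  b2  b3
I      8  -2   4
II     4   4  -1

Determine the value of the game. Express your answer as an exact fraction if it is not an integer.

Row minima: I → -2, II → -1; maximin = -1.
Column maxima: b1 → 8, b2 → 4, b3 → 4; minimax = 4.
-1 ≠ 4, so there is no saddle point; optimal play is mixed.
b1 is strictly dominated by b3 (it gives Row strictly more in every row), so Column never plays it.
On the remaining 2×2 (I, II vs b2, b3):
Let Row play I with probability p. Expected payoff against b2: (-2)p + 4(1−p) = −6p + 4; against b3: 4p + (-1)(1−p) = 5p − 1.
Setting these equal: −6p + 4 = 5p − 1 ⇒ −11p = -5 ⇒ p = 5/11, and the value is (-6)·(5/11) + 4 = 14/11.
For Column: with q = P(b2), equating I's and II's payoffs gives −6q + 4 = 5q − 1 ⇒ q = 5/11.

14/11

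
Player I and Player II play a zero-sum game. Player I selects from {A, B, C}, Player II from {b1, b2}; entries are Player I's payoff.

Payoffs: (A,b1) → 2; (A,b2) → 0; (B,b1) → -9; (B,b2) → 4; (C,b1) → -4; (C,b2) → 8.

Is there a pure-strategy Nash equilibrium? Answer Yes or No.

Row minima: A → 0, B → -9, C → -4; maximin = 0.
Column maxima: b1 → 2, b2 → 8; minimax = 2.
0 ≠ 2, so no pure-strategy equilibrium exists.

No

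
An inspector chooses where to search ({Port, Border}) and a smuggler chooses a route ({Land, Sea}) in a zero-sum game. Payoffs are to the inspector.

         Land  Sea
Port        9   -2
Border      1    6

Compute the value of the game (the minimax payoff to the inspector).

7/2

Row minima: Port → -2, Border → 1; maximin = 1.
Column maxima: Land → 9, Sea → 6; minimax = 6.
1 ≠ 6, so there is no saddle point; optimal play is mixed.
Let the inspector play Port with probability p. Expected payoff against Land: 9p + 1(1−p) = 8p + 1; against Sea: (-2)p + 6(1−p) = −8p + 6.
Setting these equal: 8p + 1 = −8p + 6 ⇒ 16p = 5 ⇒ p = 5/16, and the value is (8)·(5/16) + 1 = 7/2.
For the smuggler: with q = P(Land), equating Port's and Border's payoffs gives 11q − 2 = −5q + 6 ⇒ q = 1/2.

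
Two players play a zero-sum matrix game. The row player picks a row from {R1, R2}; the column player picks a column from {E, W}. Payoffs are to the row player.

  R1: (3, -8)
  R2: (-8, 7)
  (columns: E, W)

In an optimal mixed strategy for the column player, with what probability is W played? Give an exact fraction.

11/26

Row minima: R1 → -8, R2 → -8; maximin = -8.
Column maxima: E → 3, W → 7; minimax = 3.
-8 ≠ 3, so there is no saddle point; optimal play is mixed.
Let the row player play R1 with probability p. Expected payoff against E: 3p + (-8)(1−p) = 11p − 8; against W: (-8)p + 7(1−p) = −15p + 7.
Setting these equal: 11p − 8 = −15p + 7 ⇒ 26p = 15 ⇒ p = 15/26, and the value is (11)·(15/26) − 8 = -43/26.
For the column player: with q = P(E), equating R1's and R2's payoffs gives 11q − 8 = −15q + 7 ⇒ q = 15/26.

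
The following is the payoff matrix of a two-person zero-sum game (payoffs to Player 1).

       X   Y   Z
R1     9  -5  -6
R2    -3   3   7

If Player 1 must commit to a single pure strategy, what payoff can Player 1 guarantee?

Row minima: R1 → -6, R2 → -3.
The best of these is -3.

-3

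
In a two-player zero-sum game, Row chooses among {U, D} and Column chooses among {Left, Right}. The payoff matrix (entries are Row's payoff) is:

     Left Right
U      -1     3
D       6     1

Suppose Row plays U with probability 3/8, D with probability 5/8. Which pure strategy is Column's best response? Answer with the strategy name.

If Column plays Left, Row's expected payoff is (3/8)·(-1) + (5/8)·6 = 27/8.
If Column plays Right, Row's expected payoff is (3/8)·3 + (5/8)·1 = 7/4.
Column minimizes Row's payoff; the smallest is 7/4, so the best response is Right.

Right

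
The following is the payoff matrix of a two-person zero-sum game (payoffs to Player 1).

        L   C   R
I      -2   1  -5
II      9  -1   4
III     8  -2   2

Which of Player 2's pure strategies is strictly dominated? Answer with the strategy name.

L

R holds Player 1's payoff strictly below L in every row: -5 < -2, 4 < 9, 2 < 8.
So L is strictly dominated for Player 2.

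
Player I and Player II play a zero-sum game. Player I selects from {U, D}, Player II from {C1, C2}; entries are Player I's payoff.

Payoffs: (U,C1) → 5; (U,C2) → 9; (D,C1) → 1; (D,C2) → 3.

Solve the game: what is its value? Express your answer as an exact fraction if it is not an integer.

Row minima: U → 5, D → 1; maximin = 5.
Column maxima: C1 → 5, C2 → 9; minimax = 5.
Since maximin = minimax = 5, there is a saddle point and the value is 5.

5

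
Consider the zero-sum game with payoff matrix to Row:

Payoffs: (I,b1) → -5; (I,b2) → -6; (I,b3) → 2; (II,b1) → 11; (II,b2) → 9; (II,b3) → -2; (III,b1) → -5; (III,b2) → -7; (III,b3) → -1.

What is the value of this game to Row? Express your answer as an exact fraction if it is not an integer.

Row minima: I → -6, II → -2, III → -7; maximin = -2.
Column maxima: b1 → 11, b2 → 9, b3 → 2; minimax = 2.
-2 ≠ 2, so there is no saddle point; optimal play is mixed.
b1 is strictly dominated by b2 (it gives Row strictly more in every row), so Column never plays it.
With b1 eliminated, III is strictly dominated by I (I gives Row strictly more in every remaining column), so Row never plays it.
On the remaining 2×2 (I, II vs b2, b3):
Let Row play I with probability p. Expected payoff against b2: (-6)p + 9(1−p) = −15p + 9; against b3: 2p + (-2)(1−p) = 4p − 2.
Setting these equal: −15p + 9 = 4p − 2 ⇒ −19p = -11 ⇒ p = 11/19, and the value is (-15)·(11/19) + 9 = 6/19.
For Column: with q = P(b2), equating I's and II's payoffs gives −8q + 2 = 11q − 2 ⇒ q = 4/19.

6/19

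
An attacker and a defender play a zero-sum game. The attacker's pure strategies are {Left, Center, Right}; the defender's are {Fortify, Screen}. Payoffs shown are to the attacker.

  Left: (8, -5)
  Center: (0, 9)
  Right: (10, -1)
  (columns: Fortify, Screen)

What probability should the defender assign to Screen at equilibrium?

1/2

Row minima: Left → -5, Center → 0, Right → -1; maximin = 0.
Column maxima: Fortify → 10, Screen → 9; minimax = 9.
0 ≠ 9, so there is no saddle point; optimal play is mixed.
Left is strictly dominated by Right, so the attacker never plays it.
On the remaining 2×2 (Center, Right vs Fortify, Screen):
Let the attacker play Center with probability p. Expected payoff against Fortify: 0p + 10(1−p) = −10p + 10; against Screen: 9p + (-1)(1−p) = 10p − 1.
Setting these equal: −10p + 10 = 10p − 1 ⇒ −20p = -11 ⇒ p = 11/20, and the value is (-10)·(11/20) + 10 = 9/2.
For the defender: with q = P(Fortify), equating Center's and Right's payoffs gives −9q + 9 = 11q − 1 ⇒ q = 1/2.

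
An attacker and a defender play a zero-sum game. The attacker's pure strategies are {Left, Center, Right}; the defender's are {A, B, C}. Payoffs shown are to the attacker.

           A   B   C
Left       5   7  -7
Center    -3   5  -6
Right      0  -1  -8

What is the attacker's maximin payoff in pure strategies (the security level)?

Row minima: Left → -7, Center → -6, Right → -8.
The best of these is -6.

-6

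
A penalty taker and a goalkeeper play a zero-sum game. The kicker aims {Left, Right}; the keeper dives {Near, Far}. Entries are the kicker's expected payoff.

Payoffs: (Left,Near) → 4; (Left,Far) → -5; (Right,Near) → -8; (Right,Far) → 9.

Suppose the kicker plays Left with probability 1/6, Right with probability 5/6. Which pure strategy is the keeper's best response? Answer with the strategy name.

Near

If the keeper plays Near, the kicker's expected payoff is (1/6)·4 + (5/6)·(-8) = -6.
If the keeper plays Far, the kicker's expected payoff is (1/6)·(-5) + (5/6)·9 = 20/3.
The keeper minimizes the kicker's payoff; the smallest is -6, so the best response is Near.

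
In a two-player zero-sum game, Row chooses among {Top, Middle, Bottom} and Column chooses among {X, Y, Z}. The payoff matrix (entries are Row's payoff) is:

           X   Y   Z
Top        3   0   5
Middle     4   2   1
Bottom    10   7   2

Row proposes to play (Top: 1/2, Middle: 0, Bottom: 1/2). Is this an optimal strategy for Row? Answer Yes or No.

Against X this mix gives (1/2)·3 + (1/2)·10 = 13/2.
Against Y this mix gives (1/2)·0 + (1/2)·7 = 7/2.
Against Z this mix gives (1/2)·5 + (1/2)·2 = 7/2.
All of Column's active replies (Y, Z) yield 7/2, and no column does worse for Row. The mix makes Column indifferent and guarantees 7/2, so it is optimal.

Yes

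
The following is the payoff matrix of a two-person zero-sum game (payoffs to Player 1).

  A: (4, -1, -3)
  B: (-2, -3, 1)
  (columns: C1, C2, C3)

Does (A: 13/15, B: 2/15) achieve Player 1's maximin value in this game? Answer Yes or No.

Against C1 this mix gives (13/15)·4 + (2/15)·(-2) = 16/5.
Against C2 this mix gives (13/15)·(-1) + (2/15)·(-3) = -19/15.
Against C3 this mix gives (13/15)·(-3) + (2/15)·1 = -37/15.
Player 2 will play C3, holding Player 1 to -37/15. Shifting weight toward the row that does better against C3 would raise this floor (the equalizing mix achieves -5/3 against both C3 and C2), so the proposed strategy is not optimal.

No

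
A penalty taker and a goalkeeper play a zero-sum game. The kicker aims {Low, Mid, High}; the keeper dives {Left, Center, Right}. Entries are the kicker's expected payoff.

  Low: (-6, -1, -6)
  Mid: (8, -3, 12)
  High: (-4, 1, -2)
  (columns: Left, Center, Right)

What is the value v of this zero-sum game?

Row minima: Low → -6, Mid → -3, High → -4; maximin = -3.
Column maxima: Left → 8, Center → 1, Right → 12; minimax = 1.
-3 ≠ 1, so there is no saddle point; optimal play is mixed.
Low is strictly dominated by High, so the kicker never plays it.
With Low eliminated, Right is strictly dominated by Left (it gives the kicker strictly more in every remaining row), so the keeper never plays it.
On the remaining 2×2 (Mid, High vs Left, Center):
Let the kicker play Mid with probability p. Expected payoff against Left: 8p + (-4)(1−p) = 12p − 4; against Center: (-3)p + 1(1−p) = −4p + 1.
Setting these equal: 12p − 4 = −4p + 1 ⇒ 16p = 5 ⇒ p = 5/16, and the value is (12)·(5/16) − 4 = -1/4.
For the keeper: with q = P(Left), equating Mid's and High's payoffs gives 11q − 3 = −5q + 1 ⇒ q = 1/4.

-1/4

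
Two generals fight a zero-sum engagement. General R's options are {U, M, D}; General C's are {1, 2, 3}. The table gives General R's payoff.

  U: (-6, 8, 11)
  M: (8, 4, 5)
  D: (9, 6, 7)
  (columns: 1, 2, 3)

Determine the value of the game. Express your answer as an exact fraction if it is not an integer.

Row minima: U → -6, M → 4, D → 6; maximin = 6.
Column maxima: 1 → 9, 2 → 8, 3 → 11; minimax = 8.
6 ≠ 8, so there is no saddle point; optimal play is mixed.
M is strictly dominated by D, so General R never plays it.
3 is strictly dominated by 2 (it gives General R strictly more in every row), so General C never plays it.
On the remaining 2×2 (U, D vs 1, 2):
Let General R play U with probability p. Expected payoff against 1: (-6)p + 9(1−p) = −15p + 9; against 2: 8p + 6(1−p) = 2p + 6.
Setting these equal: −15p + 9 = 2p + 6 ⇒ −17p = -3 ⇒ p = 3/17, and the value is (-15)·(3/17) + 9 = 108/17.
For General C: with q = P(1), equating U's and D's payoffs gives −14q + 8 = 3q + 6 ⇒ q = 2/17.

108/17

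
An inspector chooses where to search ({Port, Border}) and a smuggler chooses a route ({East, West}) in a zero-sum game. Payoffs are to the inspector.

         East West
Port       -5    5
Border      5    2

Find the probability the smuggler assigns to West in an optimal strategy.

Row minima: Port → -5, Border → 2; maximin = 2.
Column maxima: East → 5, West → 5; minimax = 5.
2 ≠ 5, so there is no saddle point; optimal play is mixed.
Let the inspector play Port with probability p. Expected payoff against East: (-5)p + 5(1−p) = −10p + 5; against West: 5p + 2(1−p) = 3p + 2.
Setting these equal: −10p + 5 = 3p + 2 ⇒ −13p = -3 ⇒ p = 3/13, and the value is (-10)·(3/13) + 5 = 35/13.
For the smuggler: with q = P(East), equating Port's and Border's payoffs gives −10q + 5 = 3q + 2 ⇒ q = 3/13.

10/13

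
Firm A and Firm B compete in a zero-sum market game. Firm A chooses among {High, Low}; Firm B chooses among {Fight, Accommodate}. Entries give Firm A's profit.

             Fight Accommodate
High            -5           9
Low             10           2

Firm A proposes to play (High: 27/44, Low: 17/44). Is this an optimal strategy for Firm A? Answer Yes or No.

No

Against Fight this mix gives (27/44)·(-5) + (17/44)·10 = 35/44.
Against Accommodate this mix gives (27/44)·9 + (17/44)·2 = 277/44.
Firm B will play Fight, holding Firm A to 35/44. Shifting weight toward the row that does better against Fight would raise this floor (the equalizing mix achieves 50/11 against both Fight and Accommodate), so the proposed strategy is not optimal.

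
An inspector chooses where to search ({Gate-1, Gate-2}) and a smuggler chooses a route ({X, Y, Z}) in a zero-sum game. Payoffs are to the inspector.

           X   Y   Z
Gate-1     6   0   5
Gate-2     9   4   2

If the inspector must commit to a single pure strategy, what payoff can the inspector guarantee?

2

Row minima: Gate-1 → 0, Gate-2 → 2.
The best of these is 2.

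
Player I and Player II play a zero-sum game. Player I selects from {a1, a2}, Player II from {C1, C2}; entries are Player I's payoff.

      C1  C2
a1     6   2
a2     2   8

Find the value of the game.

22/5

Row minima: a1 → 2, a2 → 2; maximin = 2.
Column maxima: C1 → 6, C2 → 8; minimax = 6.
2 ≠ 6, so there is no saddle point; optimal play is mixed.
Let Player I play a1 with probability p. Expected payoff against C1: 6p + 2(1−p) = 4p + 2; against C2: 2p + 8(1−p) = −6p + 8.
Setting these equal: 4p + 2 = −6p + 8 ⇒ 10p = 6 ⇒ p = 3/5, and the value is (4)·(3/5) + 2 = 22/5.
For Player II: with q = P(C1), equating a1's and a2's payoffs gives 4q + 2 = −6q + 8 ⇒ q = 3/5.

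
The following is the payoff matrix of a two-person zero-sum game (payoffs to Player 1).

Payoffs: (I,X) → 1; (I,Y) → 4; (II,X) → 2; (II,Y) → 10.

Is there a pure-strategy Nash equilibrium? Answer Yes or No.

Yes

Row minima: I → 1, II → 2; maximin = 2.
Column maxima: X → 2, Y → 10; minimax = 2.
maximin = minimax = 2, so a saddle point exists.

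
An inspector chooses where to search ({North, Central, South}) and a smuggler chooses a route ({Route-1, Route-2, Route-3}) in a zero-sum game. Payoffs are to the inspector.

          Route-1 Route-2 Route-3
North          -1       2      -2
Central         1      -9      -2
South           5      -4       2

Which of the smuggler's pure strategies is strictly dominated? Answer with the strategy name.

Route-1

Route-3 holds the inspector's payoff strictly below Route-1 in every row: -2 < -1, -2 < 1, 2 < 5.
So Route-1 is strictly dominated for the smuggler.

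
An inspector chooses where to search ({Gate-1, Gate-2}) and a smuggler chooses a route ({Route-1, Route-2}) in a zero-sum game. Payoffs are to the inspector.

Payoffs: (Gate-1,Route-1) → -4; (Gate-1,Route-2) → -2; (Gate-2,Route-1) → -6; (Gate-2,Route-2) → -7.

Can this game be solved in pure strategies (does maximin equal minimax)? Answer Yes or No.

Yes

Row minima: Gate-1 → -4, Gate-2 → -7; maximin = -4.
Column maxima: Route-1 → -4, Route-2 → -2; minimax = -4.
maximin = minimax = -4, so a saddle point exists.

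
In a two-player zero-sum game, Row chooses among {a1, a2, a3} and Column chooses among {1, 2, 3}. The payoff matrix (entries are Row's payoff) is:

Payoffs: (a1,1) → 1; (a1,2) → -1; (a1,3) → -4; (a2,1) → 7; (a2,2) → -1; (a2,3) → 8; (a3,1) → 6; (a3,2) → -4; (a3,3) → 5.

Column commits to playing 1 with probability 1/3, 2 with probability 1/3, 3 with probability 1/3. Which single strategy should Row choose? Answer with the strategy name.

a2

Expected payoff of a1: (1/3)·1 + (1/3)·(-1) + (1/3)·(-4) = -4/3.
Expected payoff of a2: (1/3)·7 + (1/3)·(-1) + (1/3)·8 = 14/3.
Expected payoff of a3: (1/3)·6 + (1/3)·(-4) + (1/3)·5 = 7/3.
The largest is 14/3, so Row's best response is a2.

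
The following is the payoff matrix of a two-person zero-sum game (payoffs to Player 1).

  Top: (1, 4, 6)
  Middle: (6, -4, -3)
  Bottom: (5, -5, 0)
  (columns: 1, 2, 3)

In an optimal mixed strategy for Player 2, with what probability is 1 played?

8/13

Row minima: Top → 1, Middle → -4, Bottom → -5; maximin = 1.
Column maxima: 1 → 6, 2 → 4, 3 → 6; minimax = 4.
1 ≠ 4, so there is no saddle point; optimal play is mixed.
3 is strictly dominated by 2 (it gives Player 1 strictly more in every row), so Player 2 never plays it.
With 3 eliminated, Bottom is strictly dominated by Middle (Middle gives Player 1 strictly more in every remaining column), so Player 1 never plays it.
On the remaining 2×2 (Top, Middle vs 1, 2):
Let Player 1 play Top with probability p. Expected payoff against 1: 1p + 6(1−p) = −5p + 6; against 2: 4p + (-4)(1−p) = 8p − 4.
Setting these equal: −5p + 6 = 8p − 4 ⇒ −13p = -10 ⇒ p = 10/13, and the value is (-5)·(10/13) + 6 = 28/13.
For Player 2: with q = P(1), equating Top's and Middle's payoffs gives −3q + 4 = 10q − 4 ⇒ q = 8/13.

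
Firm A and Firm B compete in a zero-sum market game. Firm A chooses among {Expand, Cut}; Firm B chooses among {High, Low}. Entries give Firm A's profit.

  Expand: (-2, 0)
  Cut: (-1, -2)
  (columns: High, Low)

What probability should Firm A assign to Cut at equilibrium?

Row minima: Expand → -2, Cut → -2; maximin = -2.
Column maxima: High → -1, Low → 0; minimax = -1.
-2 ≠ -1, so there is no saddle point; optimal play is mixed.
Let Firm A play Expand with probability p. Expected payoff against High: (-2)p + (-1)(1−p) = −p − 1; against Low: 0p + (-2)(1−p) = 2p − 2.
Setting these equal: −p − 1 = 2p − 2 ⇒ −3p = -1 ⇒ p = 1/3, and the value is (-1)·(1/3) − 1 = -4/3.
For Firm B: with q = P(High), equating Expand's and Cut's payoffs gives −2q = q − 2 ⇒ q = 2/3.

2/3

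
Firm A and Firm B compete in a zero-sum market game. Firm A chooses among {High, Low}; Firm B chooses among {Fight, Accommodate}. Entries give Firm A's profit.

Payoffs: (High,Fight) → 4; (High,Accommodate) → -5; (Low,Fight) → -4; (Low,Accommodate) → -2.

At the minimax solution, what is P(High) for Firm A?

2/11

Row minima: High → -5, Low → -4; maximin = -4.
Column maxima: Fight → 4, Accommodate → -2; minimax = -2.
-4 ≠ -2, so there is no saddle point; optimal play is mixed.
Let Firm A play High with probability p. Expected payoff against Fight: 4p + (-4)(1−p) = 8p − 4; against Accommodate: (-5)p + (-2)(1−p) = −3p − 2.
Setting these equal: 8p − 4 = −3p − 2 ⇒ 11p = 2 ⇒ p = 2/11, and the value is (8)·(2/11) − 4 = -28/11.
For Firm B: with q = P(Fight), equating High's and Low's payoffs gives 9q − 5 = −2q − 2 ⇒ q = 3/11.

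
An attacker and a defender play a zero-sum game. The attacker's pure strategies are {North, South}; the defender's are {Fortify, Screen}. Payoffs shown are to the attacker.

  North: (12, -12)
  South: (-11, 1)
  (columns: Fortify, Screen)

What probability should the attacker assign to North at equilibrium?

Row minima: North → -12, South → -11; maximin = -11.
Column maxima: Fortify → 12, Screen → 1; minimax = 1.
-11 ≠ 1, so there is no saddle point; optimal play is mixed.
Let the attacker play North with probability p. Expected payoff against Fortify: 12p + (-11)(1−p) = 23p − 11; against Screen: (-12)p + 1(1−p) = −13p + 1.
Setting these equal: 23p − 11 = −13p + 1 ⇒ 36p = 12 ⇒ p = 1/3, and the value is (23)·(1/3) − 11 = -10/3.
For the defender: with q = P(Fortify), equating North's and South's payoffs gives 24q − 12 = −12q + 1 ⇒ q = 13/36.

1/3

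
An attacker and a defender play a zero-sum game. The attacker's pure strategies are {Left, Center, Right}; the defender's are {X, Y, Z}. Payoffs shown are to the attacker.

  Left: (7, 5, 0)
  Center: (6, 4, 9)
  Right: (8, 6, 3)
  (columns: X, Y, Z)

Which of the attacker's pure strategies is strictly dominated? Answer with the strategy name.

Left

Right gives a strictly higher payoff than Left against every column: 8 > 7, 6 > 5, 3 > 0.
So Left is strictly dominated and the attacker never plays it.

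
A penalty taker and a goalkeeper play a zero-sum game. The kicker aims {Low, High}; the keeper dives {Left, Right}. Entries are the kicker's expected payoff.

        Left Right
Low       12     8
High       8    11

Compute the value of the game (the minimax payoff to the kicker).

Row minima: Low → 8, High → 8; maximin = 8.
Column maxima: Left → 12, Right → 11; minimax = 11.
8 ≠ 11, so there is no saddle point; optimal play is mixed.
Let the kicker play Low with probability p. Expected payoff against Left: 12p + 8(1−p) = 4p + 8; against Right: 8p + 11(1−p) = −3p + 11.
Setting these equal: 4p + 8 = −3p + 11 ⇒ 7p = 3 ⇒ p = 3/7, and the value is (4)·(3/7) + 8 = 68/7.
For the keeper: with q = P(Left), equating Low's and High's payoffs gives 4q + 8 = −3q + 11 ⇒ q = 3/7.

68/7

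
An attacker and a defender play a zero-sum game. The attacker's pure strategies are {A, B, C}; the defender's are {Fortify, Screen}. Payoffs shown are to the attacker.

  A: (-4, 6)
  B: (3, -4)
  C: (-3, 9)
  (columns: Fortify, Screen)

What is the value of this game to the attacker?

Row minima: A → -4, B → -4, C → -3; maximin = -3.
Column maxima: Fortify → 3, Screen → 9; minimax = 3.
-3 ≠ 3, so there is no saddle point; optimal play is mixed.
A is strictly dominated by C, so the attacker never plays it.
On the remaining 2×2 (B, C vs Fortify, Screen):
Let the attacker play B with probability p. Expected payoff against Fortify: 3p + (-3)(1−p) = 6p − 3; against Screen: (-4)p + 9(1−p) = −13p + 9.
Setting these equal: 6p − 3 = −13p + 9 ⇒ 19p = 12 ⇒ p = 12/19, and the value is (6)·(12/19) − 3 = 15/19.
For the defender: with q = P(Fortify), equating B's and C's payoffs gives 7q − 4 = −12q + 9 ⇒ q = 13/19.

15/19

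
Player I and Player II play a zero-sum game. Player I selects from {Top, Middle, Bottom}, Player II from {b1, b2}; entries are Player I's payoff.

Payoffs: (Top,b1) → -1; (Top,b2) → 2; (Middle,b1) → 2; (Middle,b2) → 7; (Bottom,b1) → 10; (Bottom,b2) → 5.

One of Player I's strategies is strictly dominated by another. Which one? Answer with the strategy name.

Top

Middle gives a strictly higher payoff than Top against every column: 2 > -1, 7 > 2.
So Top is strictly dominated and Player I never plays it.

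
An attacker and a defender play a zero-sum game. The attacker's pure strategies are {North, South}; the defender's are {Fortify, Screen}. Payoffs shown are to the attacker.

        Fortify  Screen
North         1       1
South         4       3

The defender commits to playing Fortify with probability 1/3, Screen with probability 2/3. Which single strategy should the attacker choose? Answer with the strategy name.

South

Expected payoff of North: (1/3)·1 + (2/3)·1 = 1.
Expected payoff of South: (1/3)·4 + (2/3)·3 = 10/3.
The largest is 10/3, so the attacker's best response is South.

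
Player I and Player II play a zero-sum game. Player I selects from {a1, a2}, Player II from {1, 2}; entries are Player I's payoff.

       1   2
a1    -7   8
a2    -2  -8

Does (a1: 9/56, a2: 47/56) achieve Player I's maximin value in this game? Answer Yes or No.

No

Against 1 this mix gives (9/56)·(-7) + (47/56)·(-2) = -157/56.
Against 2 this mix gives (9/56)·8 + (47/56)·(-8) = -38/7.
Player II will play 2, holding Player I to -38/7. Shifting weight toward the row that does better against 2 would raise this floor (the equalizing mix achieves -24/7 against both 2 and 1), so the proposed strategy is not optimal.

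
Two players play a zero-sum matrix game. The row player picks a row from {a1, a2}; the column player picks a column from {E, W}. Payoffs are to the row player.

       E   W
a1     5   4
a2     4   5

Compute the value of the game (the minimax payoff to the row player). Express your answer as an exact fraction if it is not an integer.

9/2

Row minima: a1 → 4, a2 → 4; maximin = 4.
Column maxima: E → 5, W → 5; minimax = 5.
4 ≠ 5, so there is no saddle point; optimal play is mixed.
Let the row player play a1 with probability p. Expected payoff against E: 5p + 4(1−p) = p + 4; against W: 4p + 5(1−p) = −p + 5.
Setting these equal: p + 4 = −p + 5 ⇒ 2p = 1 ⇒ p = 1/2, and the value is (1)·(1/2) + 4 = 9/2.
For the column player: with q = P(E), equating a1's and a2's payoffs gives q + 4 = −q + 5 ⇒ q = 1/2.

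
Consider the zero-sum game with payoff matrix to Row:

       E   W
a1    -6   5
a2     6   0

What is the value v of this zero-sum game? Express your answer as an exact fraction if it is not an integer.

Row minima: a1 → -6, a2 → 0; maximin = 0.
Column maxima: E → 6, W → 5; minimax = 5.
0 ≠ 5, so there is no saddle point; optimal play is mixed.
Let Row play a1 with probability p. Expected payoff against E: (-6)p + 6(1−p) = −12p + 6; against W: 5p + 0(1−p) = 5p.
Setting these equal: −12p + 6 = 5p ⇒ −17p = -6 ⇒ p = 6/17, and the value is (-12)·(6/17) + 6 = 30/17.
For Column: with q = P(E), equating a1's and a2's payoffs gives −11q + 5 = 6q ⇒ q = 5/17.

30/17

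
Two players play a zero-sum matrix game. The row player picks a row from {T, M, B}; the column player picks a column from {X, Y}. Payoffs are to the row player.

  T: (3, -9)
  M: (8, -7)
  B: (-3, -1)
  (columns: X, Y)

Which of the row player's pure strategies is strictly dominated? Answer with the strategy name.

T

M gives a strictly higher payoff than T against every column: 8 > 3, -7 > -9.
So T is strictly dominated and the row player never plays it.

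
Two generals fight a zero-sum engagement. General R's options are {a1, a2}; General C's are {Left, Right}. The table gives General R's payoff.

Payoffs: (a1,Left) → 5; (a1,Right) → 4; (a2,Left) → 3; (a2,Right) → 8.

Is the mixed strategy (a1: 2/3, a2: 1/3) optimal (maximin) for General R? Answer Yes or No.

Against Left this mix gives (2/3)·5 + (1/3)·3 = 13/3.
Against Right this mix gives (2/3)·4 + (1/3)·8 = 16/3.
General C will play Left, holding General R to 13/3. Shifting weight toward the row that does better against Left would raise this floor (the equalizing mix achieves 14/3 against both Left and Right), so the proposed strategy is not optimal.

No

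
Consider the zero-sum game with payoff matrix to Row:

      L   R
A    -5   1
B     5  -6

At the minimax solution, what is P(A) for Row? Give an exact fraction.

Row minima: A → -5, B → -6; maximin = -5.
Column maxima: L → 5, R → 1; minimax = 1.
-5 ≠ 1, so there is no saddle point; optimal play is mixed.
Let Row play A with probability p. Expected payoff against L: (-5)p + 5(1−p) = −10p + 5; against R: 1p + (-6)(1−p) = 7p − 6.
Setting these equal: −10p + 5 = 7p − 6 ⇒ −17p = -11 ⇒ p = 11/17, and the value is (-10)·(11/17) + 5 = -25/17.
For Column: with q = P(L), equating A's and B's payoffs gives −6q + 1 = 11q − 6 ⇒ q = 7/17.

11/17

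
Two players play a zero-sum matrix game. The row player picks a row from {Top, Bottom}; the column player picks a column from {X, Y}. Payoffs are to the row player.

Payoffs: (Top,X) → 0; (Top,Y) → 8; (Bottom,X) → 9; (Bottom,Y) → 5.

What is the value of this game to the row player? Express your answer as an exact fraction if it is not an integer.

Row minima: Top → 0, Bottom → 5; maximin = 5.
Column maxima: X → 9, Y → 8; minimax = 8.
5 ≠ 8, so there is no saddle point; optimal play is mixed.
Let the row player play Top with probability p. Expected payoff against X: 0p + 9(1−p) = −9p + 9; against Y: 8p + 5(1−p) = 3p + 5.
Setting these equal: −9p + 9 = 3p + 5 ⇒ −12p = -4 ⇒ p = 1/3, and the value is (-9)·(1/3) + 9 = 6.
For the column player: with q = P(X), equating Top's and Bottom's payoffs gives −8q + 8 = 4q + 5 ⇒ q = 1/4.

6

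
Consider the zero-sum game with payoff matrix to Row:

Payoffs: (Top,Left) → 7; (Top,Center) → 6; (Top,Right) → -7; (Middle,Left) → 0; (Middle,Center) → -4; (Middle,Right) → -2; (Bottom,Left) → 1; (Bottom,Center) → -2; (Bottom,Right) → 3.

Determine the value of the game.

2/9

Row minima: Top → -7, Middle → -4, Bottom → -2; maximin = -2.
Column maxima: Left → 7, Center → 6, Right → 3; minimax = 3.
-2 ≠ 3, so there is no saddle point; optimal play is mixed.
Middle is strictly dominated by Bottom, so Row never plays it.
Left is strictly dominated by Center (it gives Row strictly more in every row), so Column never plays it.
On the remaining 2×2 (Top, Bottom vs Center, Right):
Let Row play Top with probability p. Expected payoff against Center: 6p + (-2)(1−p) = 8p − 2; against Right: (-7)p + 3(1−p) = −10p + 3.
Setting these equal: 8p − 2 = −10p + 3 ⇒ 18p = 5 ⇒ p = 5/18, and the value is (8)·(5/18) − 2 = 2/9.
For Column: with q = P(Center), equating Top's and Bottom's payoffs gives 13q − 7 = −5q + 3 ⇒ q = 5/9.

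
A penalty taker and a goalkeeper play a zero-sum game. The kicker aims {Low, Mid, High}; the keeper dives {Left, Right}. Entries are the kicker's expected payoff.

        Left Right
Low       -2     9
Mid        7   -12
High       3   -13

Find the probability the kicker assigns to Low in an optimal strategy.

19/30

Row minima: Low → -2, Mid → -12, High → -13; maximin = -2.
Column maxima: Left → 7, Right → 9; minimax = 7.
-2 ≠ 7, so there is no saddle point; optimal play is mixed.
High is strictly dominated by Mid, so the kicker never plays it.
On the remaining 2×2 (Low, Mid vs Left, Right):
Let the kicker play Low with probability p. Expected payoff against Left: (-2)p + 7(1−p) = −9p + 7; against Right: 9p + (-12)(1−p) = 21p − 12.
Setting these equal: −9p + 7 = 21p − 12 ⇒ −30p = -19 ⇒ p = 19/30, and the value is (-9)·(19/30) + 7 = 13/10.
For the keeper: with q = P(Left), equating Low's and Mid's payoffs gives −11q + 9 = 19q − 12 ⇒ q = 7/10.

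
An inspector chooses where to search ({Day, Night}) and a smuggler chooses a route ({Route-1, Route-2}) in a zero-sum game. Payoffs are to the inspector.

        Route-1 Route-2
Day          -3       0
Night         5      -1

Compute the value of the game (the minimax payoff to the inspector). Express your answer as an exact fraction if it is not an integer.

-1/3

Row minima: Day → -3, Night → -1; maximin = -1.
Column maxima: Route-1 → 5, Route-2 → 0; minimax = 0.
-1 ≠ 0, so there is no saddle point; optimal play is mixed.
Let the inspector play Day with probability p. Expected payoff against Route-1: (-3)p + 5(1−p) = −8p + 5; against Route-2: 0p + (-1)(1−p) = p − 1.
Setting these equal: −8p + 5 = p − 1 ⇒ −9p = -6 ⇒ p = 2/3, and the value is (-8)·(2/3) + 5 = -1/3.
For the smuggler: with q = P(Route-1), equating Day's and Night's payoffs gives −3q = 6q − 1 ⇒ q = 1/9.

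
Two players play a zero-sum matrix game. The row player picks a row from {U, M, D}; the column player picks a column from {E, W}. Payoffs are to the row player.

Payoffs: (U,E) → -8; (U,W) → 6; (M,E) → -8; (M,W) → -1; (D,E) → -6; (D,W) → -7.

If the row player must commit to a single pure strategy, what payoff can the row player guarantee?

-7

Row minima: U → -8, M → -8, D → -7.
The best of these is -7.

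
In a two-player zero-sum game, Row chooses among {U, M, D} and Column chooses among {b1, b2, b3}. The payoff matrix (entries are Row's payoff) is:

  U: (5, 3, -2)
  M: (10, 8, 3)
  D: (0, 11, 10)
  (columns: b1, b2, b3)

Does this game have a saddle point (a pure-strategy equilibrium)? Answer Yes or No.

Row minima: U → -2, M → 3, D → 0; maximin = 3.
Column maxima: b1 → 10, b2 → 11, b3 → 10; minimax = 10.
3 ≠ 10, so no pure-strategy equilibrium exists.

No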